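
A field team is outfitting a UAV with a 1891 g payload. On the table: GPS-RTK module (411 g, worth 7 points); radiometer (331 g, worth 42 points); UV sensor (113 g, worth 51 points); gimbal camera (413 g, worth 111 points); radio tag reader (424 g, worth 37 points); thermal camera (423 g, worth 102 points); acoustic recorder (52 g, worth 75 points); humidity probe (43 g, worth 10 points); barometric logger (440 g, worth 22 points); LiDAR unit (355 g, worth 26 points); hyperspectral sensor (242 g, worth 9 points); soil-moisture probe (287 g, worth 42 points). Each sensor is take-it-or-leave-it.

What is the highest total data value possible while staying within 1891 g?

433

Taking radiometer + UV sensor + gimbal camera + thermal camera + acoustic recorder + humidity probe + soil-moisture probe: 1662 g used, 433 in data value.
An exhaustive check of the 4096 subsets confirms 433.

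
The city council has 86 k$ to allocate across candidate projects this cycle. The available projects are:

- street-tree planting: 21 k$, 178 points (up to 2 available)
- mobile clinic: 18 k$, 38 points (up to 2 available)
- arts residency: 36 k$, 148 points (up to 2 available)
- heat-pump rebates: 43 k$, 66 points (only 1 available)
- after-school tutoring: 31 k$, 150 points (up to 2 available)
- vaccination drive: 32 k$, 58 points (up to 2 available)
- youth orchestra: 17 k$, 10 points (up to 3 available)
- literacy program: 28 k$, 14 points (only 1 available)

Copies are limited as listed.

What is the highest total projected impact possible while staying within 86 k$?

506

Ranking by ratio (projected impact/k$): street-tree planting 8.48, after-school tutoring 4.84, arts residency 4.11, mobile clinic 2.11.
2×street-tree planting + after-school tutoring uses 73 of the 86 k$ and totals 506.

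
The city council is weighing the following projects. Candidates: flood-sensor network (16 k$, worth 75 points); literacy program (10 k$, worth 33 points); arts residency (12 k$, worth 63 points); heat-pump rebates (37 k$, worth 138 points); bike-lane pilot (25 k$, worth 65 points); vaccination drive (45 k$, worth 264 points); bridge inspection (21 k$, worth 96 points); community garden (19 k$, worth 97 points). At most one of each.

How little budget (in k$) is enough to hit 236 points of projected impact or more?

Minimise k$ subject to total projected impact ≥ 236.
vaccination drive reaches 264 using 45 k$.
No combination under 45 k$ hits 236.

45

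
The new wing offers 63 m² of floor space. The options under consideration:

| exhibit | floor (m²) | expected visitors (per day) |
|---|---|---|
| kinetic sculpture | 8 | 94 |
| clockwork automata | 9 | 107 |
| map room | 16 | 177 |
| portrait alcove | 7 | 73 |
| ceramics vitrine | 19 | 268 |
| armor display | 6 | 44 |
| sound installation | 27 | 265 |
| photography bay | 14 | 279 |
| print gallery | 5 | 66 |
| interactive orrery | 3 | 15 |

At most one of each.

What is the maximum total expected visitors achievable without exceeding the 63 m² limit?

Ranking by ratio (expected visitors/m²): photography bay 19.93, ceramics vitrine 14.11, print gallery 13.20.
A density-first pass picks kinetic sculpture + clockwork automata + portrait alcove + ceramics vitrine + photography bay + print gallery — 887 at 62 m².
The 15 m² tied up in kinetic sculpture and portrait alcove is better spent on map room — total rises to 897 (63 m²).
An exhaustive check of the 1024 subsets confirms 897.

897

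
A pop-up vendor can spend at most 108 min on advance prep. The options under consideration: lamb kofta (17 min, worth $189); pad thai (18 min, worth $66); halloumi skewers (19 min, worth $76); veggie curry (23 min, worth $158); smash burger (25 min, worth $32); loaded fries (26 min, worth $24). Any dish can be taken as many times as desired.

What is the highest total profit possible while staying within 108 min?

The ratio ordering already packs tightly: 6×lamb kofta, 102 min, 1134.
Nothing else within 108 min beats 1134.

1134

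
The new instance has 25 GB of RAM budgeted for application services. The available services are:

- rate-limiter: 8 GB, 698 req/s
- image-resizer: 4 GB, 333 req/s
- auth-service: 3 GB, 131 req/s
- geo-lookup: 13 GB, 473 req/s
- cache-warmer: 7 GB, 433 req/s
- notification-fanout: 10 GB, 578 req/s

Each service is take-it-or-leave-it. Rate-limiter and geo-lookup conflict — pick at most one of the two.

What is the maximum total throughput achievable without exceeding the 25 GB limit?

1740

The ratio heuristic lands on rate-limiter + image-resizer + auth-service + cache-warmer (1595) but leaves 3 GB idle.
Dropping cache-warmer frees 7 GB; slotting in notification-fanout (10 GB) lifts the total to 1740 at 25 GB.
Next best is rate-limiter + cache-warmer + notification-fanout at 1709 (25 GB) — short by 31.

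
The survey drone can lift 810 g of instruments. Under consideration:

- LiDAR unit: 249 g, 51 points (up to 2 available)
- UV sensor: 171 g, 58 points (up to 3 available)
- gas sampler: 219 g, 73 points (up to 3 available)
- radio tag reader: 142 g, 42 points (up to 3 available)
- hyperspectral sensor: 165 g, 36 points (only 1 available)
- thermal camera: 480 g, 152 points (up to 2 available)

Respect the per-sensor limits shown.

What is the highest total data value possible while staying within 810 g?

262

Greedy by ratio would take 3×UV sensor + gas sampler: 732 g used, total 247.
The 171 g tied up in UV sensor is better spent on gas sampler — total rises to 262 (780 g).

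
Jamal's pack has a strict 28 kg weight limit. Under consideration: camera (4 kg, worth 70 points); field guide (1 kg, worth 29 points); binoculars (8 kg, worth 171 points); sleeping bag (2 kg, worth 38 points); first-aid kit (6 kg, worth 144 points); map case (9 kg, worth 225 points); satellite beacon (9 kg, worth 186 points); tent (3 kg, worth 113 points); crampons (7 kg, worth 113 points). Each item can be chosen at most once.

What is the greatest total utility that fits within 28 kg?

697

Density check — tent 37.67, field guide 29.00, map case 25.00 are the best per kg.
Taking the top-ratio items first gives field guide + binoculars + first-aid kit + map case + tent for 682 (27 kg).
Dropping binoculars frees 8 kg; slotting in satellite beacon (9 kg) lifts the total to 697 at 28 kg.
Runner-up binoculars + sleeping bag + first-aid kit + map case + tent tops out at 691.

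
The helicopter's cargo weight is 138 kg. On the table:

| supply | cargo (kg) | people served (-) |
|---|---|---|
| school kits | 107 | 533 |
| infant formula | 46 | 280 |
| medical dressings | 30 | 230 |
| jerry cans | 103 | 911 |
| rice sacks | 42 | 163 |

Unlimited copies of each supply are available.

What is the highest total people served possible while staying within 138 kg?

1141

Medical dressings + jerry cans uses 133 of the 138 kg and totals 1141.
The spare 5 kg is too small for any remaining supply, and no exchange beats 1141.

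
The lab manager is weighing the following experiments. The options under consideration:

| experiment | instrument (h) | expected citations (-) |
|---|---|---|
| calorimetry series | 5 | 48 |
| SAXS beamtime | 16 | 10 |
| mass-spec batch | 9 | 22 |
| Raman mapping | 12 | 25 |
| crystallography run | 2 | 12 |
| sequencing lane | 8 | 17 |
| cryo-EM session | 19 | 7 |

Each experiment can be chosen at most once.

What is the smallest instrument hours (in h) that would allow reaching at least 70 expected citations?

Minimise h subject to total expected citations ≥ 70.
calorimetry series + mass-spec batch reaches 70 using 14 h.
No combination under 14 h hits 70.

14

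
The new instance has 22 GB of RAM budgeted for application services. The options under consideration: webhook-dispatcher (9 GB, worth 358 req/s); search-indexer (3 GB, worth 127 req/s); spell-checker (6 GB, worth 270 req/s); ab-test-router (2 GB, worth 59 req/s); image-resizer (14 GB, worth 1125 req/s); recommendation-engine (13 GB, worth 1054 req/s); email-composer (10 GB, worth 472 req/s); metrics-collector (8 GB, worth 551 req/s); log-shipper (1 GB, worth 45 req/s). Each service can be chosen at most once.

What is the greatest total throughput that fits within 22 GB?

1676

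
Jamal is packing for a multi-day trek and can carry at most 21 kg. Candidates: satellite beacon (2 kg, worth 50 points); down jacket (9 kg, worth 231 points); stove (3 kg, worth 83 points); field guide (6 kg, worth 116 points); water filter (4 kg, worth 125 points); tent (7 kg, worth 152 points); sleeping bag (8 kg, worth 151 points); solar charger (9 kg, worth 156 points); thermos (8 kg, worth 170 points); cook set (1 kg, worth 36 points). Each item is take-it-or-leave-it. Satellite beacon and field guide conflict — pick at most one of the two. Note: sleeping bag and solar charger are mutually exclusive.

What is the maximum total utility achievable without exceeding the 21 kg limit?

544

By utility per kg: cook set 36.00, water filter 31.25, stove 27.67, down jacket 25.67 lead.
Taking the top-ratio items first gives satellite beacon + down jacket + stove + water filter + cook set for 525 (19 kg).
Replace satellite beacon and stove with tent: the trade gains 19 net, giving 544 at 21 kg.
An exhaustive check of the 1024 subsets confirms 544.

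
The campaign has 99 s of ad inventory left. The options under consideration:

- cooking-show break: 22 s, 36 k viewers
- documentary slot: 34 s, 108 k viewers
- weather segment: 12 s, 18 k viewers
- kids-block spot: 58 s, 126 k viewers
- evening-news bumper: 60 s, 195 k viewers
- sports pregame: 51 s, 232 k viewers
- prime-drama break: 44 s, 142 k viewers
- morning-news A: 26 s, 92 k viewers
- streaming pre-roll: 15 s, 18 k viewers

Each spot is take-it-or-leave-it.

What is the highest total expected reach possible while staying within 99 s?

Ranking by ratio (expected reach/s): sports pregame 4.55, morning-news A 3.54, evening-news bumper 3.25.
A density-first pass picks cooking-show break + sports pregame + morning-news A — 360 at 99 s.
Dropping cooking-show break and morning-news A frees 48 s; slotting in prime-drama break (44 s) lifts the total to 374 at 95 s.

374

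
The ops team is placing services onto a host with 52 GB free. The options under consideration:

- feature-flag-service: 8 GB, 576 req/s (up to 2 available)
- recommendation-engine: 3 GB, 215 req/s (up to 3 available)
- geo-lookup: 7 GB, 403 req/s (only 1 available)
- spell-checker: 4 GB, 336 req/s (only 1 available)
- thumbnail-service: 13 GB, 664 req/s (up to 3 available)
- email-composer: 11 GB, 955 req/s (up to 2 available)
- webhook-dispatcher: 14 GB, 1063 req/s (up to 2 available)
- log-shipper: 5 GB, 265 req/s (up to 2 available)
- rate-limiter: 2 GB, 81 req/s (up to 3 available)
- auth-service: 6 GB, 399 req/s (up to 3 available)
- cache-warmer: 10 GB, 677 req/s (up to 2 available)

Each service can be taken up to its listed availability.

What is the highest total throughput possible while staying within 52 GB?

Ranking by ratio (throughput/GB): email-composer 86.82, spell-checker 84.00, webhook-dispatcher 75.93, feature-flag-service 72.00.
Taking the top-ratio services first gives feature-flag-service + recommendation-engine + spell-checker + 2×email-composer + webhook-dispatcher for 4100 (51 GB).
The 8 GB tied up in feature-flag-service is better spent on recommendation-engine + auth-service — total rises to 4138 (52 GB).
That's the maximum — no swap from here does better than 4138.

4138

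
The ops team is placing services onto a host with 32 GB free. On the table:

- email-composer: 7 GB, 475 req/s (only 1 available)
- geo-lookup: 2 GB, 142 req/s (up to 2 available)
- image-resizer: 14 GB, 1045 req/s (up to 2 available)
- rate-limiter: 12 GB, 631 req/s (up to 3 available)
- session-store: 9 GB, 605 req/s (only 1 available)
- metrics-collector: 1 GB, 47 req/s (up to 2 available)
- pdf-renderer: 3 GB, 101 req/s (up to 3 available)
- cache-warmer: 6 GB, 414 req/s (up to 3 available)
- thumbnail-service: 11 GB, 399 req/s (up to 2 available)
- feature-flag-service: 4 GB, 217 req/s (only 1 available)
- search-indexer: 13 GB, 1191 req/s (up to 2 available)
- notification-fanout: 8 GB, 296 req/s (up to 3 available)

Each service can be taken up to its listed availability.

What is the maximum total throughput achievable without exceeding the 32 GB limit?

2796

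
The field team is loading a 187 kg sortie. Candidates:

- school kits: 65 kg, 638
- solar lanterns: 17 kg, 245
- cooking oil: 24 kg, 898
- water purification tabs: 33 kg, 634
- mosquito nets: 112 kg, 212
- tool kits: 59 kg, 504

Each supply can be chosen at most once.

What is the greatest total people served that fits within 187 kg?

By people served per kg: cooking oil 37.42, water purification tabs 19.21, solar lanterns 14.41, school kits 9.82 lead.
Filling by ratio: school kits + solar lanterns + cooking oil + water purification tabs for 2415, with 48 kg left unused.
Replace solar lanterns with tool kits: the trade gains 259 net, giving 2674 at 181 kg.
An exhaustive check of the 64 subsets confirms 2674.

2674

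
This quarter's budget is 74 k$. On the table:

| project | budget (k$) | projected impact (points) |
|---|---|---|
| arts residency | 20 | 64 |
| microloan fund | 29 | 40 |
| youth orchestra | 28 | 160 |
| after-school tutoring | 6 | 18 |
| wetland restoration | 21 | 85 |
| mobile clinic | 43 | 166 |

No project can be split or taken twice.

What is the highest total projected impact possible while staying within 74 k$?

A density-first pass picks arts residency + youth orchestra + wetland restoration — 309 at 69 k$.
The 41 k$ tied up in arts residency and wetland restoration is better spent on mobile clinic — total rises to 326 (71 k$).
The spare 3 k$ is too small for any remaining project, and no exchange beats 326.

326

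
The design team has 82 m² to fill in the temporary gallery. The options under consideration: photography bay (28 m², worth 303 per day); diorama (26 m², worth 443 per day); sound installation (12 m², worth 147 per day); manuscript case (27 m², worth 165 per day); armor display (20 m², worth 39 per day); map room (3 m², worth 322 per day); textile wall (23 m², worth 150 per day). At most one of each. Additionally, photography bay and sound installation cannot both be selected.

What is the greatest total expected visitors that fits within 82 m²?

1218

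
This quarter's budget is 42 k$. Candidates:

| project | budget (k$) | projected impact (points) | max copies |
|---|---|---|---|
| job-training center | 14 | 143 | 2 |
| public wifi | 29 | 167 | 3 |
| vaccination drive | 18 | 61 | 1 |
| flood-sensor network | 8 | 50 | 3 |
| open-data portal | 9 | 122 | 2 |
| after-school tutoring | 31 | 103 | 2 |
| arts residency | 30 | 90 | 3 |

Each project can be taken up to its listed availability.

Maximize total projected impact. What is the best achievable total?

437

The ratio ordering already packs tightly: job-training center + flood-sensor network + 2×open-data portal, 40 k$, 437.
That's the maximum — no swap from here does better than 437.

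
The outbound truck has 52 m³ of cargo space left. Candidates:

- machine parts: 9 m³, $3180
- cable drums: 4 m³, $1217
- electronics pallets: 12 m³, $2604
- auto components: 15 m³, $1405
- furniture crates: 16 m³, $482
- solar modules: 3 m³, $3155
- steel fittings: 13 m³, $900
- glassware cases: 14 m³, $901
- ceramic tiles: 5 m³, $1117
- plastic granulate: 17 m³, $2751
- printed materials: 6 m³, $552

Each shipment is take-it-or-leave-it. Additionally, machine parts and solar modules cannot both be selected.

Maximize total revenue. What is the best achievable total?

Cable drums + electronics pallets + solar modules + ceramic tiles + plastic granulate + printed materials uses 47 of the 52 m³ and totals 11396.
The spare 5 m³ is too small for any remaining shipment, and no feasible exchange beats 11396.

11396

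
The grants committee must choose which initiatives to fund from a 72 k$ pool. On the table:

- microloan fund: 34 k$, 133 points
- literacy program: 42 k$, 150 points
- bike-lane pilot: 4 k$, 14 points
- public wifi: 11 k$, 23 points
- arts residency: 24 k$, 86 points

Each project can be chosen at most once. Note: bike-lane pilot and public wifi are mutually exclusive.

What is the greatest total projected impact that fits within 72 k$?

250

Greedy by ratio would take microloan fund + bike-lane pilot + arts residency: 62 k$ used, total 233.
Dropping microloan fund frees 34 k$; slotting in literacy program (42 k$) lifts the total to 250 at 70 k$.
Nothing else feasible within 72 k$ beats 250.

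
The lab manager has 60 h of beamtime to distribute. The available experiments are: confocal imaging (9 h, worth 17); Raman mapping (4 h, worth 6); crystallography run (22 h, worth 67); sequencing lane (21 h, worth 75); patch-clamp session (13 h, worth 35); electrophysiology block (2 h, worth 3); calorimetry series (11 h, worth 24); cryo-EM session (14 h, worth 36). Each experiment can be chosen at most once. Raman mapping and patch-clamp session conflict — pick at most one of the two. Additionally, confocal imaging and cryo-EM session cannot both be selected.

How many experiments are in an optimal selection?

4

Optimal total is 181.
For example crystallography run + sequencing lane + electrophysiology block + cryo-EM session achieves it, using 59 h.
Any selection reaching 181 contains exactly 4 experiments.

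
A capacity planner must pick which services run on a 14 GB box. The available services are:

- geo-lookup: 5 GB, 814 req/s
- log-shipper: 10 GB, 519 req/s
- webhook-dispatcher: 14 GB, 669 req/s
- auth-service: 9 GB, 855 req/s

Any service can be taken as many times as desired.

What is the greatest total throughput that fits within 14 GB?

A density-first pass picks 2×geo-lookup — 1628 at 10 GB.
Replace geo-lookup with auth-service: the trade gains 41 net, giving 1669 at 14 GB.

1669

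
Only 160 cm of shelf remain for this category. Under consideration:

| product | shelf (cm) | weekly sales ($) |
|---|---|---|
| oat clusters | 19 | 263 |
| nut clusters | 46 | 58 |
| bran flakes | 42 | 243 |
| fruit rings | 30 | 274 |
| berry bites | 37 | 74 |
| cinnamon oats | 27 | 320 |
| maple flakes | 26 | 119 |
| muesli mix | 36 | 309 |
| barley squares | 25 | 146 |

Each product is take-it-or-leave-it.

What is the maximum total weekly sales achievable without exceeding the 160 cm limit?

1409

A density-first pass picks oat clusters + fruit rings + cinnamon oats + muesli mix + barley squares — 1312 at 137 cm.
The 25 cm tied up in barley squares is better spent on bran flakes — total rises to 1409 (154 cm).
The closest alternative, oat clusters + fruit rings + cinnamon oats + muesli mix + barley squares, reaches only 1312.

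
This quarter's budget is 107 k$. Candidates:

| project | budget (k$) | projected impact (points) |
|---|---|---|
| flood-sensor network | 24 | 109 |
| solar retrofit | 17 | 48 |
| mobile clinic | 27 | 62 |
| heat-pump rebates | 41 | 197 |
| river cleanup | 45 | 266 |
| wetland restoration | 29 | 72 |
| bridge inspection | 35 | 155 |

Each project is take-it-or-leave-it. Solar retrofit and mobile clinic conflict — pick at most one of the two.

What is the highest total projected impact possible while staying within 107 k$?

Density check — river cleanup 5.91, heat-pump rebates 4.80, flood-sensor network 4.54, bridge inspection 4.43 are the best per k$.
Greedy by ratio would take solar retrofit + heat-pump rebates + river cleanup: 103 k$ used, total 511.
The 58 k$ tied up in solar retrofit and heat-pump rebates is better spent on flood-sensor network + bridge inspection — total rises to 530 (104 k$).
Every other selection either busts 107 k$ or breaks a pairing rule or fails to beat 530.

530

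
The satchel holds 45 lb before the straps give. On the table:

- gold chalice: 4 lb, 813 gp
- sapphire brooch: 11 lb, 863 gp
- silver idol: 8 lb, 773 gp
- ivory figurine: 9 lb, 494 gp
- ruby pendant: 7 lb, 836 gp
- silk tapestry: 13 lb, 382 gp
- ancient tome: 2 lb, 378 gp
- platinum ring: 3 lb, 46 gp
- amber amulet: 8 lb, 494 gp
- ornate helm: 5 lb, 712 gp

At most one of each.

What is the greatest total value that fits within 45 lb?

Gold chalice + sapphire brooch + silver idol + ruby pendant + ancient tome + amber amulet + ornate helm uses 45 of the 45 lb and totals 4869.
Nothing else within 45 lb beats 4869.

4869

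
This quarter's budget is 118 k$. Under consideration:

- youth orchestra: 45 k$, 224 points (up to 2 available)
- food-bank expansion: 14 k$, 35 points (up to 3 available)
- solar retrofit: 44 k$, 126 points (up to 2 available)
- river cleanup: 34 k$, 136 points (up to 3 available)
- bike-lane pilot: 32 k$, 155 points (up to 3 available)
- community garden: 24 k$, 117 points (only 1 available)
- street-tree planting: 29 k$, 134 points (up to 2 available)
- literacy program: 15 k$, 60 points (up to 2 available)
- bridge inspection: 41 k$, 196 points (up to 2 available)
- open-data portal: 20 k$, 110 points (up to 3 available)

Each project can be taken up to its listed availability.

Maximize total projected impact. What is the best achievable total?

Greedy by ratio would take youth orchestra + 3×open-data portal: 105 k$ used, total 554.
Replace youth orchestra with bike-lane pilot + community garden: the trade gains 48 net, giving 602 at 116 k$.
Nothing else within 118 k$ beats 602.

602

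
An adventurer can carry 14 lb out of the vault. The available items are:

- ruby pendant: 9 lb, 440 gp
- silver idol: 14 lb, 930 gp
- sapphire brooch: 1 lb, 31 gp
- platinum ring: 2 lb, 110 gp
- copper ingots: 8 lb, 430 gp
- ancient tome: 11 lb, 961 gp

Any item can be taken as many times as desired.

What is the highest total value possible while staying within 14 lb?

Taking sapphire brooch + platinum ring + ancient tome: 14 lb used, 1102 in value.
No other feasible combination exceeds 1102.

1102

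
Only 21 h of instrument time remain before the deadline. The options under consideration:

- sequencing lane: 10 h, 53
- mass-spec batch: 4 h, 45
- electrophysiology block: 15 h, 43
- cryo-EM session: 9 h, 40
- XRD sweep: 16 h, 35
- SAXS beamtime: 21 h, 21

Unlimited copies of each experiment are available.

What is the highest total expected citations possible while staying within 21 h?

By expected citations per h: mass-spec batch 11.25, sequencing lane 5.30, cryo-EM session 4.44, electrophysiology block 2.87 lead.
The ratio ordering already packs tightly: 5×mass-spec batch, 20 h, 225.
No other feasible combination exceeds 225.

225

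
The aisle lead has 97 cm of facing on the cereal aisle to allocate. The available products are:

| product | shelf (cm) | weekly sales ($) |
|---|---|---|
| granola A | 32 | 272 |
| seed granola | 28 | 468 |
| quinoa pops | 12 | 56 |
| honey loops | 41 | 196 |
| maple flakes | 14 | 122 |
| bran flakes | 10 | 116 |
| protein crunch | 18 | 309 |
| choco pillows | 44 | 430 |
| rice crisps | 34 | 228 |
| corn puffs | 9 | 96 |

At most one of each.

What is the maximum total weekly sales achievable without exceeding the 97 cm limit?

1261

Greedy by ratio would take seed granola + quinoa pops + maple flakes + bran flakes + protein crunch + corn puffs: 91 cm used, total 1167.
The 26 cm tied up in quinoa pops and maple flakes is better spent on granola A — total rises to 1261 (97 cm).
No other feasible combination exceeds 1261.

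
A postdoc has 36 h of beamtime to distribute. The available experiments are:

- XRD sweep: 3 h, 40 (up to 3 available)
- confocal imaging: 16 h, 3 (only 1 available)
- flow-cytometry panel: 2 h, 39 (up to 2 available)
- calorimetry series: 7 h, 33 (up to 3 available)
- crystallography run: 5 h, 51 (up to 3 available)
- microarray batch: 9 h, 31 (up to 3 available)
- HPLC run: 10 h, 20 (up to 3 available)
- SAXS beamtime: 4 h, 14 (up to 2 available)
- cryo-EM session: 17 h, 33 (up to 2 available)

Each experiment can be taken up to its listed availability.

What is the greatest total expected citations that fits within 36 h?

Ranking by ratio (expected citations/h): flow-cytometry panel 19.50, XRD sweep 13.33, crystallography run 10.20, calorimetry series 4.71.
Taking 3×XRD sweep + 2×flow-cytometry panel + calorimetry series + 3×crystallography run: 35 h used, 384 in expected citations.
That's the maximum — no swap from here does better than 384.

384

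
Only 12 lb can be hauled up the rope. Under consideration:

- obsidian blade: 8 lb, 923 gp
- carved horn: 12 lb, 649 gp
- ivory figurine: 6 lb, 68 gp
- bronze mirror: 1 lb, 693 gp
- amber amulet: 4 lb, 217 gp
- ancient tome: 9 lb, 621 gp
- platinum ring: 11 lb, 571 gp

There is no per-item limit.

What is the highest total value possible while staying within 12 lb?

Density check — bronze mirror 693.00, obsidian blade 115.38, ancient tome 69.00, amber amulet 54.25 are the best per lb.
The ratio ordering already packs tightly: 12×bronze mirror, 12 lb, 8316.
That's the maximum — no swap from here does better than 8316.

8316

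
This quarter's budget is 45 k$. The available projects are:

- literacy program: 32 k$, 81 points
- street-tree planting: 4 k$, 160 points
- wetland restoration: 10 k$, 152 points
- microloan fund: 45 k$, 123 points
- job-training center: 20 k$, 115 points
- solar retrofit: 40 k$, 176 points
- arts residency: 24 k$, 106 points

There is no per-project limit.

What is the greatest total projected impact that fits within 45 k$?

Best packing: 11×street-tree planting — 44 k$, 1760 total.

1760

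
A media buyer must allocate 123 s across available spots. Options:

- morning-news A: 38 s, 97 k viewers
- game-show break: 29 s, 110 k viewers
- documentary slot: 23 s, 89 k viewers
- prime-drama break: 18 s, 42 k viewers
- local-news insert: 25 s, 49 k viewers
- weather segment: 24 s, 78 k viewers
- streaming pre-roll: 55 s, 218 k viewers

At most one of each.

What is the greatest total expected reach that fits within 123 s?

Taking the top-ratio spots first gives game-show break + documentary slot + streaming pre-roll for 417 (107 s).
The 29 s tied up in game-show break is better spent on prime-drama break + weather segment — total rises to 427 (120 s).
The closest alternative, morning-news A + game-show break + streaming pre-roll, reaches only 425.

427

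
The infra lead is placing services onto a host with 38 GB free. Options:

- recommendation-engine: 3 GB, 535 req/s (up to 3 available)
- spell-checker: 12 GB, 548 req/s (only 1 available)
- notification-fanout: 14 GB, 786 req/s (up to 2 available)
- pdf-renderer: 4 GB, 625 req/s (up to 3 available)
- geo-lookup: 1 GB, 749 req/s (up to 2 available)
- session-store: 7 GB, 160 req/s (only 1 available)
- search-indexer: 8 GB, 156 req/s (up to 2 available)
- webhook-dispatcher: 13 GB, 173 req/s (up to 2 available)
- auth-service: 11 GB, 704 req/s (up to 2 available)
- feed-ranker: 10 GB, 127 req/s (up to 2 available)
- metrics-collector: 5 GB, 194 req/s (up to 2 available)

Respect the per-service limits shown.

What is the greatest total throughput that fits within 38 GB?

5764

Ranking by ratio (throughput/GB): geo-lookup 749.00, recommendation-engine 178.33, pdf-renderer 156.25.
A density-first pass picks 3×recommendation-engine + 3×pdf-renderer + 2×geo-lookup + auth-service — 5682 at 34 GB.
The 11 GB tied up in auth-service is better spent on notification-fanout — total rises to 5764 (37 GB).
The spare 1 GB is too small for any remaining service, and no exchange beats 5764.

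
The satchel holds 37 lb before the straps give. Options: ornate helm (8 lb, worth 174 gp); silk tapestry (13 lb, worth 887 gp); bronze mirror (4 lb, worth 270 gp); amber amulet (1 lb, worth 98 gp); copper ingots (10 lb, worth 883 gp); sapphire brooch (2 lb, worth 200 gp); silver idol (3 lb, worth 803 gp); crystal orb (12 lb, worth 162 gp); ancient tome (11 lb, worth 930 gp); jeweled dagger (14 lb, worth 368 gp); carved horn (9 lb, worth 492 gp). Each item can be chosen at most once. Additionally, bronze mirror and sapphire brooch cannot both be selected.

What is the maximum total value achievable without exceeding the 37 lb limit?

3503

Best packing: silk tapestry + copper ingots + silver idol + ancient tome — 37 lb, 3503 total.
That's the maximum — no feasible swap from here does better than 3503.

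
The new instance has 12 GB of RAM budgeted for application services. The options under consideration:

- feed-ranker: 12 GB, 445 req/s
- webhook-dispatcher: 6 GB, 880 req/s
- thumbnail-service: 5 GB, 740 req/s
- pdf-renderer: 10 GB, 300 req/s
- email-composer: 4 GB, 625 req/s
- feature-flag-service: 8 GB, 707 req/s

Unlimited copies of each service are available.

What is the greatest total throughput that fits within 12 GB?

1875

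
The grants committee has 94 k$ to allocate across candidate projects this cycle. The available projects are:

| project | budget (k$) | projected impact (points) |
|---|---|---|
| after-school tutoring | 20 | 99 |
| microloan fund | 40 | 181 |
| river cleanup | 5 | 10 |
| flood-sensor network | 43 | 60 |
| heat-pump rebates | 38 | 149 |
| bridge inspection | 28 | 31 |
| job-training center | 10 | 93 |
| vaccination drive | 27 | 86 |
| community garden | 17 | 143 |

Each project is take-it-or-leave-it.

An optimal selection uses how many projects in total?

5

The maximum projected impact within 94 k$ is 526.
For example after-school tutoring + microloan fund + river cleanup + job-training center + community garden achieves it, using 92 k$.
Any selection reaching 526 contains exactly 5 projects.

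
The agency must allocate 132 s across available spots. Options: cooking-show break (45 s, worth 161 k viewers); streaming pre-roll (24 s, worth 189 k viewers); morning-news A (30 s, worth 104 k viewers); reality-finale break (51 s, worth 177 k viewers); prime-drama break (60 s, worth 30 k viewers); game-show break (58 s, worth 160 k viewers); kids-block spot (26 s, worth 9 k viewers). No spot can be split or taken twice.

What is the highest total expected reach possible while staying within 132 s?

527

The ratio ordering already packs tightly: cooking-show break + streaming pre-roll + reality-finale break, 120 s, 527.
Every other selection either busts 132 s or fails to beat 527.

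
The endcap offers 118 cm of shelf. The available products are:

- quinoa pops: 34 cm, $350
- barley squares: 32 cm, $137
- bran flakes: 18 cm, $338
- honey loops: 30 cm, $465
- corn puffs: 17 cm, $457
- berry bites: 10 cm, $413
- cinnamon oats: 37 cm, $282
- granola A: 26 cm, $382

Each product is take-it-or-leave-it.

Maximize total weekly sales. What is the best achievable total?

2067

Filling by ratio: bran flakes + honey loops + corn puffs + berry bites + granola A for 2055, with 17 cm left unused.
The 18 cm tied up in bran flakes is better spent on quinoa pops — total rises to 2067 (117 cm).
The spare 1 cm is too small for any remaining product, and no exchange beats 2067.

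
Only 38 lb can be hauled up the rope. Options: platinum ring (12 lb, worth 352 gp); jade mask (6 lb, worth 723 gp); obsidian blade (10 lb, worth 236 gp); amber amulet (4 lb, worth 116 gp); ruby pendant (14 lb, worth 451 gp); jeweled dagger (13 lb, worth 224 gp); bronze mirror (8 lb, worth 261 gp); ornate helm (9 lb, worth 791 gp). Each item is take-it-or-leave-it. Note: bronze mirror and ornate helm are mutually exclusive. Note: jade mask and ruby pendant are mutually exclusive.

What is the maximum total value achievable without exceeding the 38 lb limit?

Best packing: platinum ring + jade mask + obsidian blade + ornate helm — 37 lb, 2102 total.

2102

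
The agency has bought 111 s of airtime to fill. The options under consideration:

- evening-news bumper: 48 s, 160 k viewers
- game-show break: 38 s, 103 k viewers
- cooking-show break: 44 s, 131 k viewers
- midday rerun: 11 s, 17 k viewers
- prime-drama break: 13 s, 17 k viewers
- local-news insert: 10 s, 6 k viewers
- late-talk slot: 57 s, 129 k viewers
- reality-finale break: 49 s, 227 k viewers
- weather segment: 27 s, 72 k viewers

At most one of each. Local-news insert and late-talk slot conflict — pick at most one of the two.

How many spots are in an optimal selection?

Best achievable expected reach is 404.
One optimal bundle: evening-news bumper + midday rerun + reality-finale break (108 s).
All optima have 3 spots.

3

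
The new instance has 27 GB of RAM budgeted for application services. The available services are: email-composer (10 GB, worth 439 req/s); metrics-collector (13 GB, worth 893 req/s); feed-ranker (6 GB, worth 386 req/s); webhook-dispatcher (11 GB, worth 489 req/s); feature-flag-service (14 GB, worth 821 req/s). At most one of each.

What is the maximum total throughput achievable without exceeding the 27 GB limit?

1714

Ranking by ratio (throughput/GB): metrics-collector 68.69, feed-ranker 64.33, feature-flag-service 58.64, webhook-dispatcher 44.45.
A density-first pass picks metrics-collector + feed-ranker — 1279 at 19 GB.
Replace feed-ranker with feature-flag-service: the trade gains 435 net, giving 1714 at 27 GB.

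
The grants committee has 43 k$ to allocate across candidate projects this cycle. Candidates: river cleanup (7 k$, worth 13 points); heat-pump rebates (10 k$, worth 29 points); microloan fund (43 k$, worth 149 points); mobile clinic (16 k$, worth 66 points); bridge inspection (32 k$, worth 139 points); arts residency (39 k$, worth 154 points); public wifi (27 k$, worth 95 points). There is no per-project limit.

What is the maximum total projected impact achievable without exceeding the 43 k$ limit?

168

The ratio ordering already packs tightly: heat-pump rebates + bridge inspection, 42 k$, 168.
No other feasible combination exceeds 168.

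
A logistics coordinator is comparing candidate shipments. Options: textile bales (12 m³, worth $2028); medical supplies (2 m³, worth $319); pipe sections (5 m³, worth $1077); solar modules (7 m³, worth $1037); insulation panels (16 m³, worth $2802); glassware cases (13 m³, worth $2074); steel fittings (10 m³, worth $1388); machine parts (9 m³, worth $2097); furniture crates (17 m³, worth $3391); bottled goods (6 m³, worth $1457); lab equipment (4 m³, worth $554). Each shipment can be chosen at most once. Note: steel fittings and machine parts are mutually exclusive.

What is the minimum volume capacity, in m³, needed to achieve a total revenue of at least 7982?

37

Need the lightest bundle worth ≥ 7982.
pipe sections + machine parts + furniture crates + bottled goods reaches 8022 using 37 m³.
Below 37 m³ the best achievable stays under 7982.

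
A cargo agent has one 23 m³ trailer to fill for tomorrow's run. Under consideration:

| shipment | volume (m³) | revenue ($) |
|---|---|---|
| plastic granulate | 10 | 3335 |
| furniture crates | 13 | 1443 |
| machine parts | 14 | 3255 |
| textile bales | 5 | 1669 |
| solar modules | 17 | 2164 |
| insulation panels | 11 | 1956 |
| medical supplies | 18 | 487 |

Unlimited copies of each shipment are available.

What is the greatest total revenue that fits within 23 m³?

6676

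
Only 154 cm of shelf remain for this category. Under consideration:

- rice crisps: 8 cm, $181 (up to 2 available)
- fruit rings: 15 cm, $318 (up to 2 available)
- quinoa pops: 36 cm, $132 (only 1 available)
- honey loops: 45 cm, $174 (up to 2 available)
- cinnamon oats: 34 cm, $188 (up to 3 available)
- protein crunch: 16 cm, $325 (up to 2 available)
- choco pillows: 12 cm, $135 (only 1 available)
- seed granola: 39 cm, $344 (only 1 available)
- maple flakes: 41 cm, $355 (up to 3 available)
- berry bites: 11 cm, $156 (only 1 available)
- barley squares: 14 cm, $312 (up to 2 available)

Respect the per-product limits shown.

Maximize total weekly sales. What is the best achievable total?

2627

The ratio heuristic lands on 2×rice crisps + 2×fruit rings + 2×protein crunch + choco pillows + berry bites + 2×barley squares (2563) but leaves 25 cm idle.
Replace choco pillows and berry bites with maple flakes: the trade gains 64 net, giving 2627 at 147 cm.
The spare 7 cm is too small for any remaining product, and no exchange beats 2627.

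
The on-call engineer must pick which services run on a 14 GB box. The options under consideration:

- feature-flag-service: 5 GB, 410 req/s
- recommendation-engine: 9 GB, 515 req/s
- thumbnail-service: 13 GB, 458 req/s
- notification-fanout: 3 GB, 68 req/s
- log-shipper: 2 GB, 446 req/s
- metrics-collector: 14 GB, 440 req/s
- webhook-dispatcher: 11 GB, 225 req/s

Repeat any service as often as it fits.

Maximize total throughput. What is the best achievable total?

3122

Best packing: 7×log-shipper — 14 GB, 3122 total.
Nothing else within 14 GB beats 3122.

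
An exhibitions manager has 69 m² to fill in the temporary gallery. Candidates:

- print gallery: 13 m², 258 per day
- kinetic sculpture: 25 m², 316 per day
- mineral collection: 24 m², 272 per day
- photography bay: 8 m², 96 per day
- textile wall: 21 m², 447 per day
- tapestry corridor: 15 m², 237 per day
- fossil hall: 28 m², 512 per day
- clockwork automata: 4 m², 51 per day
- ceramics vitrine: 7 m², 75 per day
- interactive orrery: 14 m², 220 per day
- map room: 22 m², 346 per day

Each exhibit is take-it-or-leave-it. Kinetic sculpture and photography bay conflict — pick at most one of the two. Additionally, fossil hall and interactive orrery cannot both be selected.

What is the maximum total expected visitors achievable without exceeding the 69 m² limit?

By expected visitors per m²: textile wall 21.29, print gallery 19.85, fossil hall 18.29 lead.
Filling by ratio: print gallery + textile wall + fossil hall + clockwork automata for 1268, with 3 m² left unused.
Dropping clockwork automata frees 4 m²; slotting in ceramics vitrine (7 m²) lifts the total to 1292 at 69 m².

1292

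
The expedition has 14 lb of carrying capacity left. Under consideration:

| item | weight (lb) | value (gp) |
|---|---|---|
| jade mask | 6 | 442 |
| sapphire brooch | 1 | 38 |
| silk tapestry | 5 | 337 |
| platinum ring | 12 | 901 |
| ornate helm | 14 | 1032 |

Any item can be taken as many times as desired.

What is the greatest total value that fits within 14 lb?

1032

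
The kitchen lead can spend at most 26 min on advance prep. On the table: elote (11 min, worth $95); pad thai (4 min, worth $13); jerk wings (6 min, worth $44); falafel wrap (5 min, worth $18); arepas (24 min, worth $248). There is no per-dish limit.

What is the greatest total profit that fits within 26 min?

248

Taking arepas: 24 min used, 248 in profit.
That's the maximum — no swap from here does better than 248.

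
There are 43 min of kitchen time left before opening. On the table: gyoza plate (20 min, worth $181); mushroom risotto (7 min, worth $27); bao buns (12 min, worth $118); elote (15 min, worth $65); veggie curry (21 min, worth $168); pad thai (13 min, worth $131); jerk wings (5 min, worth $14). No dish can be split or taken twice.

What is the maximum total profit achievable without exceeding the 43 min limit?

349

Density check — pad thai 10.08, bao buns 9.83, gyoza plate 9.05 are the best per min.
A density-first pass picks bao buns + elote + pad thai — 314 at 40 min.
But gyoza plate + veggie curry fits in 41 min and reaches 349.
The closest alternative, gyoza plate + mushroom risotto + pad thai, reaches only 339.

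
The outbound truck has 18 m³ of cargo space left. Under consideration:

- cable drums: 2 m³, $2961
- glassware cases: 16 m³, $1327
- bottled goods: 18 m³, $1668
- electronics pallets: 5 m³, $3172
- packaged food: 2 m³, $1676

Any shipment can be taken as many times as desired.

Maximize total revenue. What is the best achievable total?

26649

9×cable drums uses 18 of the 18 m³ and totals 26649.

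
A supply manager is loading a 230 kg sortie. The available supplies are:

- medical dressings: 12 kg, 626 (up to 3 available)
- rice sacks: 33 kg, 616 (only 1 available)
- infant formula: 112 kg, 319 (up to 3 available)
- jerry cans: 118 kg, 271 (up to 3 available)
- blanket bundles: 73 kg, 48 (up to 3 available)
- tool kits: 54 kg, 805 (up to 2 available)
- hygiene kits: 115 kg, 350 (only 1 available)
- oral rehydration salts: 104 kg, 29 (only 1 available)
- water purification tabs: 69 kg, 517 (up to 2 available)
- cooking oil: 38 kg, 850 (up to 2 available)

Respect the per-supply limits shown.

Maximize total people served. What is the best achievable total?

A density-first pass picks 3×medical dressings + rice sacks + tool kits + 2×cooking oil — 4999 at 199 kg.
Dropping rice sacks frees 33 kg; slotting in tool kits (54 kg) lifts the total to 5188 at 220 kg.

5188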